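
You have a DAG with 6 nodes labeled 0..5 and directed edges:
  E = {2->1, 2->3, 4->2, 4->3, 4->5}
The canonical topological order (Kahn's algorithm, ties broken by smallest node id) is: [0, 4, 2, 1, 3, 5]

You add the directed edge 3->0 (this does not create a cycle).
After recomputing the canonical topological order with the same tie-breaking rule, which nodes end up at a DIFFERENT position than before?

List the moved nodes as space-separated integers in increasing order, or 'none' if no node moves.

Answer: 0 1 2 3 4

Derivation:
Old toposort: [0, 4, 2, 1, 3, 5]
Added edge 3->0
Recompute Kahn (smallest-id tiebreak):
  initial in-degrees: [1, 1, 1, 2, 0, 1]
  ready (indeg=0): [4]
  pop 4: indeg[2]->0; indeg[3]->1; indeg[5]->0 | ready=[2, 5] | order so far=[4]
  pop 2: indeg[1]->0; indeg[3]->0 | ready=[1, 3, 5] | order so far=[4, 2]
  pop 1: no out-edges | ready=[3, 5] | order so far=[4, 2, 1]
  pop 3: indeg[0]->0 | ready=[0, 5] | order so far=[4, 2, 1, 3]
  pop 0: no out-edges | ready=[5] | order so far=[4, 2, 1, 3, 0]
  pop 5: no out-edges | ready=[] | order so far=[4, 2, 1, 3, 0, 5]
New canonical toposort: [4, 2, 1, 3, 0, 5]
Compare positions:
  Node 0: index 0 -> 4 (moved)
  Node 1: index 3 -> 2 (moved)
  Node 2: index 2 -> 1 (moved)
  Node 3: index 4 -> 3 (moved)
  Node 4: index 1 -> 0 (moved)
  Node 5: index 5 -> 5 (same)
Nodes that changed position: 0 1 2 3 4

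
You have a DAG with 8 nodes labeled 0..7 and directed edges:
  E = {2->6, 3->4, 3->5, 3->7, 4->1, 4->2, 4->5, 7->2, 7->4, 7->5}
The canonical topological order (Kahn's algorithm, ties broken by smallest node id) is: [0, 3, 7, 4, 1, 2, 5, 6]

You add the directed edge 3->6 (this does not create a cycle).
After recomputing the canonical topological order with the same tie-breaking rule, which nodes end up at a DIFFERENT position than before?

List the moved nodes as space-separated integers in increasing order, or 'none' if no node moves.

Answer: none

Derivation:
Old toposort: [0, 3, 7, 4, 1, 2, 5, 6]
Added edge 3->6
Recompute Kahn (smallest-id tiebreak):
  initial in-degrees: [0, 1, 2, 0, 2, 3, 2, 1]
  ready (indeg=0): [0, 3]
  pop 0: no out-edges | ready=[3] | order so far=[0]
  pop 3: indeg[4]->1; indeg[5]->2; indeg[6]->1; indeg[7]->0 | ready=[7] | order so far=[0, 3]
  pop 7: indeg[2]->1; indeg[4]->0; indeg[5]->1 | ready=[4] | order so far=[0, 3, 7]
  pop 4: indeg[1]->0; indeg[2]->0; indeg[5]->0 | ready=[1, 2, 5] | order so far=[0, 3, 7, 4]
  pop 1: no out-edges | ready=[2, 5] | order so far=[0, 3, 7, 4, 1]
  pop 2: indeg[6]->0 | ready=[5, 6] | order so far=[0, 3, 7, 4, 1, 2]
  pop 5: no out-edges | ready=[6] | order so far=[0, 3, 7, 4, 1, 2, 5]
  pop 6: no out-edges | ready=[] | order so far=[0, 3, 7, 4, 1, 2, 5, 6]
New canonical toposort: [0, 3, 7, 4, 1, 2, 5, 6]
Compare positions:
  Node 0: index 0 -> 0 (same)
  Node 1: index 4 -> 4 (same)
  Node 2: index 5 -> 5 (same)
  Node 3: index 1 -> 1 (same)
  Node 4: index 3 -> 3 (same)
  Node 5: index 6 -> 6 (same)
  Node 6: index 7 -> 7 (same)
  Node 7: index 2 -> 2 (same)
Nodes that changed position: none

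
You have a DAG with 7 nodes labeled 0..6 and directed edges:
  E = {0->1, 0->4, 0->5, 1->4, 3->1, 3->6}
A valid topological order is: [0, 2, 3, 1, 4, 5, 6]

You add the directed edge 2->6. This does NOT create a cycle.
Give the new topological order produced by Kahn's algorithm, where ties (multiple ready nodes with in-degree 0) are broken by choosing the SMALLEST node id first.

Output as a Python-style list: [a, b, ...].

Old toposort: [0, 2, 3, 1, 4, 5, 6]
Added edge: 2->6
Position of 2 (1) < position of 6 (6). Old order still valid.
Run Kahn's algorithm (break ties by smallest node id):
  initial in-degrees: [0, 2, 0, 0, 2, 1, 2]
  ready (indeg=0): [0, 2, 3]
  pop 0: indeg[1]->1; indeg[4]->1; indeg[5]->0 | ready=[2, 3, 5] | order so far=[0]
  pop 2: indeg[6]->1 | ready=[3, 5] | order so far=[0, 2]
  pop 3: indeg[1]->0; indeg[6]->0 | ready=[1, 5, 6] | order so far=[0, 2, 3]
  pop 1: indeg[4]->0 | ready=[4, 5, 6] | order so far=[0, 2, 3, 1]
  pop 4: no out-edges | ready=[5, 6] | order so far=[0, 2, 3, 1, 4]
  pop 5: no out-edges | ready=[6] | order so far=[0, 2, 3, 1, 4, 5]
  pop 6: no out-edges | ready=[] | order so far=[0, 2, 3, 1, 4, 5, 6]
  Result: [0, 2, 3, 1, 4, 5, 6]

Answer: [0, 2, 3, 1, 4, 5, 6]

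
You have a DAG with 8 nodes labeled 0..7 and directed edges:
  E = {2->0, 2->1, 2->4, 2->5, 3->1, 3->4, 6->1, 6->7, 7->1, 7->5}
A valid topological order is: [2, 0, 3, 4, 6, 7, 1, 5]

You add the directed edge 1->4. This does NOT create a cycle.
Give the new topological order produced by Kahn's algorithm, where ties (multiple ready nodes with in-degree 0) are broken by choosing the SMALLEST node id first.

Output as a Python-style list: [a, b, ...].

Answer: [2, 0, 3, 6, 7, 1, 4, 5]

Derivation:
Old toposort: [2, 0, 3, 4, 6, 7, 1, 5]
Added edge: 1->4
Position of 1 (6) > position of 4 (3). Must reorder: 1 must now come before 4.
Run Kahn's algorithm (break ties by smallest node id):
  initial in-degrees: [1, 4, 0, 0, 3, 2, 0, 1]
  ready (indeg=0): [2, 3, 6]
  pop 2: indeg[0]->0; indeg[1]->3; indeg[4]->2; indeg[5]->1 | ready=[0, 3, 6] | order so far=[2]
  pop 0: no out-edges | ready=[3, 6] | order so far=[2, 0]
  pop 3: indeg[1]->2; indeg[4]->1 | ready=[6] | order so far=[2, 0, 3]
  pop 6: indeg[1]->1; indeg[7]->0 | ready=[7] | order so far=[2, 0, 3, 6]
  pop 7: indeg[1]->0; indeg[5]->0 | ready=[1, 5] | order so far=[2, 0, 3, 6, 7]
  pop 1: indeg[4]->0 | ready=[4, 5] | order so far=[2, 0, 3, 6, 7, 1]
  pop 4: no out-edges | ready=[5] | order so far=[2, 0, 3, 6, 7, 1, 4]
  pop 5: no out-edges | ready=[] | order so far=[2, 0, 3, 6, 7, 1, 4, 5]
  Result: [2, 0, 3, 6, 7, 1, 4, 5]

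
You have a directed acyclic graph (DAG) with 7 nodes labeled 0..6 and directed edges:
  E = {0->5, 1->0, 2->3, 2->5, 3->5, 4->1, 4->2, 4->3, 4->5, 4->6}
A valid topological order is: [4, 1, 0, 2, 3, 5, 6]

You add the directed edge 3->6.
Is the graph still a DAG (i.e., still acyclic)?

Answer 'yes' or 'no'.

Given toposort: [4, 1, 0, 2, 3, 5, 6]
Position of 3: index 4; position of 6: index 6
New edge 3->6: forward
Forward edge: respects the existing order. Still a DAG, same toposort still valid.
Still a DAG? yes

Answer: yes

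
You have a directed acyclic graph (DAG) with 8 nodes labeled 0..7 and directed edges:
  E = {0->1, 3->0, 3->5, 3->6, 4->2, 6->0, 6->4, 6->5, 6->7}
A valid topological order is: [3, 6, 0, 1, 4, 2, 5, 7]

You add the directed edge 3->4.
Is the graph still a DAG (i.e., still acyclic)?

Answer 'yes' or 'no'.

Given toposort: [3, 6, 0, 1, 4, 2, 5, 7]
Position of 3: index 0; position of 4: index 4
New edge 3->4: forward
Forward edge: respects the existing order. Still a DAG, same toposort still valid.
Still a DAG? yes

Answer: yes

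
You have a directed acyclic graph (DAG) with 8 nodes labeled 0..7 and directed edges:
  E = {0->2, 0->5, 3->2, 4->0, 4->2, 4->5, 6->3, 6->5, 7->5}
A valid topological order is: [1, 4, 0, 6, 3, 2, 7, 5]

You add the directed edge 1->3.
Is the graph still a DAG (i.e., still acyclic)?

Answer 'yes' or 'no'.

Answer: yes

Derivation:
Given toposort: [1, 4, 0, 6, 3, 2, 7, 5]
Position of 1: index 0; position of 3: index 4
New edge 1->3: forward
Forward edge: respects the existing order. Still a DAG, same toposort still valid.
Still a DAG? yes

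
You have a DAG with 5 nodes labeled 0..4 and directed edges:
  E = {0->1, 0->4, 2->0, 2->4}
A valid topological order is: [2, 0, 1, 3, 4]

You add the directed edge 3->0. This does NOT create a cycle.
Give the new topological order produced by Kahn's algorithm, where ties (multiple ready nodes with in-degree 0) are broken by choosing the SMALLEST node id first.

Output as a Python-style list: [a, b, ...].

Old toposort: [2, 0, 1, 3, 4]
Added edge: 3->0
Position of 3 (3) > position of 0 (1). Must reorder: 3 must now come before 0.
Run Kahn's algorithm (break ties by smallest node id):
  initial in-degrees: [2, 1, 0, 0, 2]
  ready (indeg=0): [2, 3]
  pop 2: indeg[0]->1; indeg[4]->1 | ready=[3] | order so far=[2]
  pop 3: indeg[0]->0 | ready=[0] | order so far=[2, 3]
  pop 0: indeg[1]->0; indeg[4]->0 | ready=[1, 4] | order so far=[2, 3, 0]
  pop 1: no out-edges | ready=[4] | order so far=[2, 3, 0, 1]
  pop 4: no out-edges | ready=[] | order so far=[2, 3, 0, 1, 4]
  Result: [2, 3, 0, 1, 4]

Answer: [2, 3, 0, 1, 4]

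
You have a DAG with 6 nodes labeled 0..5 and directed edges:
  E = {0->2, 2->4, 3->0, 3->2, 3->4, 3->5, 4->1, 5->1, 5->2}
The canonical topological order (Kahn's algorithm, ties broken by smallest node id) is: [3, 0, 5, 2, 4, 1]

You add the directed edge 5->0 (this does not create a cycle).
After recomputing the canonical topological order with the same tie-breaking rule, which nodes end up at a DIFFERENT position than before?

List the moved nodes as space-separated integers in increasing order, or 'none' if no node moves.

Answer: 0 5

Derivation:
Old toposort: [3, 0, 5, 2, 4, 1]
Added edge 5->0
Recompute Kahn (smallest-id tiebreak):
  initial in-degrees: [2, 2, 3, 0, 2, 1]
  ready (indeg=0): [3]
  pop 3: indeg[0]->1; indeg[2]->2; indeg[4]->1; indeg[5]->0 | ready=[5] | order so far=[3]
  pop 5: indeg[0]->0; indeg[1]->1; indeg[2]->1 | ready=[0] | order so far=[3, 5]
  pop 0: indeg[2]->0 | ready=[2] | order so far=[3, 5, 0]
  pop 2: indeg[4]->0 | ready=[4] | order so far=[3, 5, 0, 2]
  pop 4: indeg[1]->0 | ready=[1] | order so far=[3, 5, 0, 2, 4]
  pop 1: no out-edges | ready=[] | order so far=[3, 5, 0, 2, 4, 1]
New canonical toposort: [3, 5, 0, 2, 4, 1]
Compare positions:
  Node 0: index 1 -> 2 (moved)
  Node 1: index 5 -> 5 (same)
  Node 2: index 3 -> 3 (same)
  Node 3: index 0 -> 0 (same)
  Node 4: index 4 -> 4 (same)
  Node 5: index 2 -> 1 (moved)
Nodes that changed position: 0 5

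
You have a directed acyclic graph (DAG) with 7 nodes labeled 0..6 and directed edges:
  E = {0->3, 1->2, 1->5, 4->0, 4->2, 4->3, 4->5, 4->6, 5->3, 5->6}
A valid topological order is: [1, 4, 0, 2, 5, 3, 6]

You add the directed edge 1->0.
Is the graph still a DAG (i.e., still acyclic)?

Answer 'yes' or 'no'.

Given toposort: [1, 4, 0, 2, 5, 3, 6]
Position of 1: index 0; position of 0: index 2
New edge 1->0: forward
Forward edge: respects the existing order. Still a DAG, same toposort still valid.
Still a DAG? yes

Answer: yes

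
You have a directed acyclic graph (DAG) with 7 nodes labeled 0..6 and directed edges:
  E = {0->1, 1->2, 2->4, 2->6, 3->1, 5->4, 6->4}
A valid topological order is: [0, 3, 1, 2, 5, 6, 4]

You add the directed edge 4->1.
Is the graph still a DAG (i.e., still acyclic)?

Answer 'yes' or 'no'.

Given toposort: [0, 3, 1, 2, 5, 6, 4]
Position of 4: index 6; position of 1: index 2
New edge 4->1: backward (u after v in old order)
Backward edge: old toposort is now invalid. Check if this creates a cycle.
Does 1 already reach 4? Reachable from 1: [1, 2, 4, 6]. YES -> cycle!
Still a DAG? no

Answer: no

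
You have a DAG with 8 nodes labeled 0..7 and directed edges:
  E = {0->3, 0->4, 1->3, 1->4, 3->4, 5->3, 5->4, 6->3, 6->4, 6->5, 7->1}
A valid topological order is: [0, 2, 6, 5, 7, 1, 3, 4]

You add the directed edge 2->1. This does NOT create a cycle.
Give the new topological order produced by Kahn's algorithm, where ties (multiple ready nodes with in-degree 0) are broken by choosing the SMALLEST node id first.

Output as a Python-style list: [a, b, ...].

Old toposort: [0, 2, 6, 5, 7, 1, 3, 4]
Added edge: 2->1
Position of 2 (1) < position of 1 (5). Old order still valid.
Run Kahn's algorithm (break ties by smallest node id):
  initial in-degrees: [0, 2, 0, 4, 5, 1, 0, 0]
  ready (indeg=0): [0, 2, 6, 7]
  pop 0: indeg[3]->3; indeg[4]->4 | ready=[2, 6, 7] | order so far=[0]
  pop 2: indeg[1]->1 | ready=[6, 7] | order so far=[0, 2]
  pop 6: indeg[3]->2; indeg[4]->3; indeg[5]->0 | ready=[5, 7] | order so far=[0, 2, 6]
  pop 5: indeg[3]->1; indeg[4]->2 | ready=[7] | order so far=[0, 2, 6, 5]
  pop 7: indeg[1]->0 | ready=[1] | order so far=[0, 2, 6, 5, 7]
  pop 1: indeg[3]->0; indeg[4]->1 | ready=[3] | order so far=[0, 2, 6, 5, 7, 1]
  pop 3: indeg[4]->0 | ready=[4] | order so far=[0, 2, 6, 5, 7, 1, 3]
  pop 4: no out-edges | ready=[] | order so far=[0, 2, 6, 5, 7, 1, 3, 4]
  Result: [0, 2, 6, 5, 7, 1, 3, 4]

Answer: [0, 2, 6, 5, 7, 1, 3, 4]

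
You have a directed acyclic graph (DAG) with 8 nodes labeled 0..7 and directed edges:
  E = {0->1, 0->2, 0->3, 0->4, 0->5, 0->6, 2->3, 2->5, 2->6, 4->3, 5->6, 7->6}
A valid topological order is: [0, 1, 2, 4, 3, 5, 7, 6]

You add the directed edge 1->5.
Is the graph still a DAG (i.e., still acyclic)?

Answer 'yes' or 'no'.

Answer: yes

Derivation:
Given toposort: [0, 1, 2, 4, 3, 5, 7, 6]
Position of 1: index 1; position of 5: index 5
New edge 1->5: forward
Forward edge: respects the existing order. Still a DAG, same toposort still valid.
Still a DAG? yes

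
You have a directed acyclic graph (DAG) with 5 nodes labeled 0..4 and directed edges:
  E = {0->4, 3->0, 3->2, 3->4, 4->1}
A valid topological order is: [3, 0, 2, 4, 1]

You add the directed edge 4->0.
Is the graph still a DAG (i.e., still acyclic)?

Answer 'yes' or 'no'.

Given toposort: [3, 0, 2, 4, 1]
Position of 4: index 3; position of 0: index 1
New edge 4->0: backward (u after v in old order)
Backward edge: old toposort is now invalid. Check if this creates a cycle.
Does 0 already reach 4? Reachable from 0: [0, 1, 4]. YES -> cycle!
Still a DAG? no

Answer: no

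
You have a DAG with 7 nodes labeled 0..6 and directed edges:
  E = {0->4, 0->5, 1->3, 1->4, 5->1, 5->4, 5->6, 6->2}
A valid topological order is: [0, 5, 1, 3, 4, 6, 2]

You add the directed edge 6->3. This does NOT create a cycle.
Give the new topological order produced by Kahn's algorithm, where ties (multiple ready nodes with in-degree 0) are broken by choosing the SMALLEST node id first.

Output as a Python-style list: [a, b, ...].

Old toposort: [0, 5, 1, 3, 4, 6, 2]
Added edge: 6->3
Position of 6 (5) > position of 3 (3). Must reorder: 6 must now come before 3.
Run Kahn's algorithm (break ties by smallest node id):
  initial in-degrees: [0, 1, 1, 2, 3, 1, 1]
  ready (indeg=0): [0]
  pop 0: indeg[4]->2; indeg[5]->0 | ready=[5] | order so far=[0]
  pop 5: indeg[1]->0; indeg[4]->1; indeg[6]->0 | ready=[1, 6] | order so far=[0, 5]
  pop 1: indeg[3]->1; indeg[4]->0 | ready=[4, 6] | order so far=[0, 5, 1]
  pop 4: no out-edges | ready=[6] | order so far=[0, 5, 1, 4]
  pop 6: indeg[2]->0; indeg[3]->0 | ready=[2, 3] | order so far=[0, 5, 1, 4, 6]
  pop 2: no out-edges | ready=[3] | order so far=[0, 5, 1, 4, 6, 2]
  pop 3: no out-edges | ready=[] | order so far=[0, 5, 1, 4, 6, 2, 3]
  Result: [0, 5, 1, 4, 6, 2, 3]

Answer: [0, 5, 1, 4, 6, 2, 3]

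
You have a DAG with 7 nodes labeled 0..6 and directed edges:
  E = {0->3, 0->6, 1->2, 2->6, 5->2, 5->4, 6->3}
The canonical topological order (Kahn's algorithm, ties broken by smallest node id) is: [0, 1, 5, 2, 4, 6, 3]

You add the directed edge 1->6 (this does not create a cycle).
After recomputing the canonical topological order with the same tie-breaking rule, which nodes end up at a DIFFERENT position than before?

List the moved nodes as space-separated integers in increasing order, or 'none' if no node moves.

Old toposort: [0, 1, 5, 2, 4, 6, 3]
Added edge 1->6
Recompute Kahn (smallest-id tiebreak):
  initial in-degrees: [0, 0, 2, 2, 1, 0, 3]
  ready (indeg=0): [0, 1, 5]
  pop 0: indeg[3]->1; indeg[6]->2 | ready=[1, 5] | order so far=[0]
  pop 1: indeg[2]->1; indeg[6]->1 | ready=[5] | order so far=[0, 1]
  pop 5: indeg[2]->0; indeg[4]->0 | ready=[2, 4] | order so far=[0, 1, 5]
  pop 2: indeg[6]->0 | ready=[4, 6] | order so far=[0, 1, 5, 2]
  pop 4: no out-edges | ready=[6] | order so far=[0, 1, 5, 2, 4]
  pop 6: indeg[3]->0 | ready=[3] | order so far=[0, 1, 5, 2, 4, 6]
  pop 3: no out-edges | ready=[] | order so far=[0, 1, 5, 2, 4, 6, 3]
New canonical toposort: [0, 1, 5, 2, 4, 6, 3]
Compare positions:
  Node 0: index 0 -> 0 (same)
  Node 1: index 1 -> 1 (same)
  Node 2: index 3 -> 3 (same)
  Node 3: index 6 -> 6 (same)
  Node 4: index 4 -> 4 (same)
  Node 5: index 2 -> 2 (same)
  Node 6: index 5 -> 5 (same)
Nodes that changed position: none

Answer: none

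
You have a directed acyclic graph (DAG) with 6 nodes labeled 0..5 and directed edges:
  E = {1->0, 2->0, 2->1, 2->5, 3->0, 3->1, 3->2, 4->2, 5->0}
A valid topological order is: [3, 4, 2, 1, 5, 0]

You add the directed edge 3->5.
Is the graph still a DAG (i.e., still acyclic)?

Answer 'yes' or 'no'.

Given toposort: [3, 4, 2, 1, 5, 0]
Position of 3: index 0; position of 5: index 4
New edge 3->5: forward
Forward edge: respects the existing order. Still a DAG, same toposort still valid.
Still a DAG? yes

Answer: yes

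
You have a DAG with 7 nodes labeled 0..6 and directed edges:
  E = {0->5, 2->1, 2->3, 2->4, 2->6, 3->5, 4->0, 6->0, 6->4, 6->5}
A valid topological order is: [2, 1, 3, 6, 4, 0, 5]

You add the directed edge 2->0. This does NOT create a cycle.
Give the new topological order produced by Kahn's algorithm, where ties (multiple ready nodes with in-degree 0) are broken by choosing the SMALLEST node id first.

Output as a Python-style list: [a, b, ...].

Old toposort: [2, 1, 3, 6, 4, 0, 5]
Added edge: 2->0
Position of 2 (0) < position of 0 (5). Old order still valid.
Run Kahn's algorithm (break ties by smallest node id):
  initial in-degrees: [3, 1, 0, 1, 2, 3, 1]
  ready (indeg=0): [2]
  pop 2: indeg[0]->2; indeg[1]->0; indeg[3]->0; indeg[4]->1; indeg[6]->0 | ready=[1, 3, 6] | order so far=[2]
  pop 1: no out-edges | ready=[3, 6] | order so far=[2, 1]
  pop 3: indeg[5]->2 | ready=[6] | order so far=[2, 1, 3]
  pop 6: indeg[0]->1; indeg[4]->0; indeg[5]->1 | ready=[4] | order so far=[2, 1, 3, 6]
  pop 4: indeg[0]->0 | ready=[0] | order so far=[2, 1, 3, 6, 4]
  pop 0: indeg[5]->0 | ready=[5] | order so far=[2, 1, 3, 6, 4, 0]
  pop 5: no out-edges | ready=[] | order so far=[2, 1, 3, 6, 4, 0, 5]
  Result: [2, 1, 3, 6, 4, 0, 5]

Answer: [2, 1, 3, 6, 4, 0, 5]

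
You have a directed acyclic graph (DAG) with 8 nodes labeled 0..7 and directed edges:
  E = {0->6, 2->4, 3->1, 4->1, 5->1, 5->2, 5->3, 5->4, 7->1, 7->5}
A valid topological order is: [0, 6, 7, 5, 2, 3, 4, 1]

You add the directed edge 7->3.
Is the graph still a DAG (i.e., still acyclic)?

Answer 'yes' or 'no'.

Given toposort: [0, 6, 7, 5, 2, 3, 4, 1]
Position of 7: index 2; position of 3: index 5
New edge 7->3: forward
Forward edge: respects the existing order. Still a DAG, same toposort still valid.
Still a DAG? yes

Answer: yes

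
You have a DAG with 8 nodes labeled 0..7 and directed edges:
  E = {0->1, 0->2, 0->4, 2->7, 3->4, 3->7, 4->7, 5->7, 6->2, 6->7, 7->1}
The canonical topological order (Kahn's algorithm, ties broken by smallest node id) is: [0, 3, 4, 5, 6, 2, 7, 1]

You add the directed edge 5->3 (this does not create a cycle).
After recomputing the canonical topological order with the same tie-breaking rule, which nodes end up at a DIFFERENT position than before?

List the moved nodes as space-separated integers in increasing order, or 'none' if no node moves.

Answer: 3 4 5

Derivation:
Old toposort: [0, 3, 4, 5, 6, 2, 7, 1]
Added edge 5->3
Recompute Kahn (smallest-id tiebreak):
  initial in-degrees: [0, 2, 2, 1, 2, 0, 0, 5]
  ready (indeg=0): [0, 5, 6]
  pop 0: indeg[1]->1; indeg[2]->1; indeg[4]->1 | ready=[5, 6] | order so far=[0]
  pop 5: indeg[3]->0; indeg[7]->4 | ready=[3, 6] | order so far=[0, 5]
  pop 3: indeg[4]->0; indeg[7]->3 | ready=[4, 6] | order so far=[0, 5, 3]
  pop 4: indeg[7]->2 | ready=[6] | order so far=[0, 5, 3, 4]
  pop 6: indeg[2]->0; indeg[7]->1 | ready=[2] | order so far=[0, 5, 3, 4, 6]
  pop 2: indeg[7]->0 | ready=[7] | order so far=[0, 5, 3, 4, 6, 2]
  pop 7: indeg[1]->0 | ready=[1] | order so far=[0, 5, 3, 4, 6, 2, 7]
  pop 1: no out-edges | ready=[] | order so far=[0, 5, 3, 4, 6, 2, 7, 1]
New canonical toposort: [0, 5, 3, 4, 6, 2, 7, 1]
Compare positions:
  Node 0: index 0 -> 0 (same)
  Node 1: index 7 -> 7 (same)
  Node 2: index 5 -> 5 (same)
  Node 3: index 1 -> 2 (moved)
  Node 4: index 2 -> 3 (moved)
  Node 5: index 3 -> 1 (moved)
  Node 6: index 4 -> 4 (same)
  Node 7: index 6 -> 6 (same)
Nodes that changed position: 3 4 5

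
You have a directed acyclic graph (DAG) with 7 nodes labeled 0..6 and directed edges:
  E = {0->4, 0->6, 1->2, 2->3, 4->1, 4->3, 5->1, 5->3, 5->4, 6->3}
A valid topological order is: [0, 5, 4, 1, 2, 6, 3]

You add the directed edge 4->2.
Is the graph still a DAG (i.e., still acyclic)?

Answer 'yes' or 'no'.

Given toposort: [0, 5, 4, 1, 2, 6, 3]
Position of 4: index 2; position of 2: index 4
New edge 4->2: forward
Forward edge: respects the existing order. Still a DAG, same toposort still valid.
Still a DAG? yes

Answer: yes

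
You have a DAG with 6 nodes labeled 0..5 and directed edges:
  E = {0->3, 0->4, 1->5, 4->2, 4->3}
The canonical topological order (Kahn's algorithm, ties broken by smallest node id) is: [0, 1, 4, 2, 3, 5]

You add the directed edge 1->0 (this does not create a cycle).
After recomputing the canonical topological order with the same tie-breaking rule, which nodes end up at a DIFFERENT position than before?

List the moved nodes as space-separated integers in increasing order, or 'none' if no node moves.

Answer: 0 1

Derivation:
Old toposort: [0, 1, 4, 2, 3, 5]
Added edge 1->0
Recompute Kahn (smallest-id tiebreak):
  initial in-degrees: [1, 0, 1, 2, 1, 1]
  ready (indeg=0): [1]
  pop 1: indeg[0]->0; indeg[5]->0 | ready=[0, 5] | order so far=[1]
  pop 0: indeg[3]->1; indeg[4]->0 | ready=[4, 5] | order so far=[1, 0]
  pop 4: indeg[2]->0; indeg[3]->0 | ready=[2, 3, 5] | order so far=[1, 0, 4]
  pop 2: no out-edges | ready=[3, 5] | order so far=[1, 0, 4, 2]
  pop 3: no out-edges | ready=[5] | order so far=[1, 0, 4, 2, 3]
  pop 5: no out-edges | ready=[] | order so far=[1, 0, 4, 2, 3, 5]
New canonical toposort: [1, 0, 4, 2, 3, 5]
Compare positions:
  Node 0: index 0 -> 1 (moved)
  Node 1: index 1 -> 0 (moved)
  Node 2: index 3 -> 3 (same)
  Node 3: index 4 -> 4 (same)
  Node 4: index 2 -> 2 (same)
  Node 5: index 5 -> 5 (same)
Nodes that changed position: 0 1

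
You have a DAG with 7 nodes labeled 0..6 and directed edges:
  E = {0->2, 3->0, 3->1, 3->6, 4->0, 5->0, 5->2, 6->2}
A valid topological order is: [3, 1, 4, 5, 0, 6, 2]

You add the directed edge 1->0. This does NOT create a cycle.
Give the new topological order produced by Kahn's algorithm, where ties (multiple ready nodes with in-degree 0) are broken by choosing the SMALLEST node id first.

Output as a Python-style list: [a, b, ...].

Answer: [3, 1, 4, 5, 0, 6, 2]

Derivation:
Old toposort: [3, 1, 4, 5, 0, 6, 2]
Added edge: 1->0
Position of 1 (1) < position of 0 (4). Old order still valid.
Run Kahn's algorithm (break ties by smallest node id):
  initial in-degrees: [4, 1, 3, 0, 0, 0, 1]
  ready (indeg=0): [3, 4, 5]
  pop 3: indeg[0]->3; indeg[1]->0; indeg[6]->0 | ready=[1, 4, 5, 6] | order so far=[3]
  pop 1: indeg[0]->2 | ready=[4, 5, 6] | order so far=[3, 1]
  pop 4: indeg[0]->1 | ready=[5, 6] | order so far=[3, 1, 4]
  pop 5: indeg[0]->0; indeg[2]->2 | ready=[0, 6] | order so far=[3, 1, 4, 5]
  pop 0: indeg[2]->1 | ready=[6] | order so far=[3, 1, 4, 5, 0]
  pop 6: indeg[2]->0 | ready=[2] | order so far=[3, 1, 4, 5, 0, 6]
  pop 2: no out-edges | ready=[] | order so far=[3, 1, 4, 5, 0, 6, 2]
  Result: [3, 1, 4, 5, 0, 6, 2]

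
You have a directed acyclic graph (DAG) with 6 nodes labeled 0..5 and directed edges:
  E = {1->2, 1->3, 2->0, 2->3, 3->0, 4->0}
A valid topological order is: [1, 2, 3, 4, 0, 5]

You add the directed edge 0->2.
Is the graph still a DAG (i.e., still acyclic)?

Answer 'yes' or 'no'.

Given toposort: [1, 2, 3, 4, 0, 5]
Position of 0: index 4; position of 2: index 1
New edge 0->2: backward (u after v in old order)
Backward edge: old toposort is now invalid. Check if this creates a cycle.
Does 2 already reach 0? Reachable from 2: [0, 2, 3]. YES -> cycle!
Still a DAG? no

Answer: no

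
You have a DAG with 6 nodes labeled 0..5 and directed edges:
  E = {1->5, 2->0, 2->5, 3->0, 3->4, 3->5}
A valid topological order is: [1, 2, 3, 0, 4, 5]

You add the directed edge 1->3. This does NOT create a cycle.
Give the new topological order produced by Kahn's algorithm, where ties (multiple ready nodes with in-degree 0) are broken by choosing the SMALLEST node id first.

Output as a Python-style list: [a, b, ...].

Answer: [1, 2, 3, 0, 4, 5]

Derivation:
Old toposort: [1, 2, 3, 0, 4, 5]
Added edge: 1->3
Position of 1 (0) < position of 3 (2). Old order still valid.
Run Kahn's algorithm (break ties by smallest node id):
  initial in-degrees: [2, 0, 0, 1, 1, 3]
  ready (indeg=0): [1, 2]
  pop 1: indeg[3]->0; indeg[5]->2 | ready=[2, 3] | order so far=[1]
  pop 2: indeg[0]->1; indeg[5]->1 | ready=[3] | order so far=[1, 2]
  pop 3: indeg[0]->0; indeg[4]->0; indeg[5]->0 | ready=[0, 4, 5] | order so far=[1, 2, 3]
  pop 0: no out-edges | ready=[4, 5] | order so far=[1, 2, 3, 0]
  pop 4: no out-edges | ready=[5] | order so far=[1, 2, 3, 0, 4]
  pop 5: no out-edges | ready=[] | order so far=[1, 2, 3, 0, 4, 5]
  Result: [1, 2, 3, 0, 4, 5]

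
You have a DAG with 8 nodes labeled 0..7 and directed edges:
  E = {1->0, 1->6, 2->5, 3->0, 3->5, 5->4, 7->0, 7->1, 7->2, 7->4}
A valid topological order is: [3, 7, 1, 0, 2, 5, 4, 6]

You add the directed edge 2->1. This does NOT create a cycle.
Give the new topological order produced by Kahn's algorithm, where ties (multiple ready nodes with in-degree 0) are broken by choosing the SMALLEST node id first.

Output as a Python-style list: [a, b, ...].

Answer: [3, 7, 2, 1, 0, 5, 4, 6]

Derivation:
Old toposort: [3, 7, 1, 0, 2, 5, 4, 6]
Added edge: 2->1
Position of 2 (4) > position of 1 (2). Must reorder: 2 must now come before 1.
Run Kahn's algorithm (break ties by smallest node id):
  initial in-degrees: [3, 2, 1, 0, 2, 2, 1, 0]
  ready (indeg=0): [3, 7]
  pop 3: indeg[0]->2; indeg[5]->1 | ready=[7] | order so far=[3]
  pop 7: indeg[0]->1; indeg[1]->1; indeg[2]->0; indeg[4]->1 | ready=[2] | order so far=[3, 7]
  pop 2: indeg[1]->0; indeg[5]->0 | ready=[1, 5] | order so far=[3, 7, 2]
  pop 1: indeg[0]->0; indeg[6]->0 | ready=[0, 5, 6] | order so far=[3, 7, 2, 1]
  pop 0: no out-edges | ready=[5, 6] | order so far=[3, 7, 2, 1, 0]
  pop 5: indeg[4]->0 | ready=[4, 6] | order so far=[3, 7, 2, 1, 0, 5]
  pop 4: no out-edges | ready=[6] | order so far=[3, 7, 2, 1, 0, 5, 4]
  pop 6: no out-edges | ready=[] | order so far=[3, 7, 2, 1, 0, 5, 4, 6]
  Result: [3, 7, 2, 1, 0, 5, 4, 6]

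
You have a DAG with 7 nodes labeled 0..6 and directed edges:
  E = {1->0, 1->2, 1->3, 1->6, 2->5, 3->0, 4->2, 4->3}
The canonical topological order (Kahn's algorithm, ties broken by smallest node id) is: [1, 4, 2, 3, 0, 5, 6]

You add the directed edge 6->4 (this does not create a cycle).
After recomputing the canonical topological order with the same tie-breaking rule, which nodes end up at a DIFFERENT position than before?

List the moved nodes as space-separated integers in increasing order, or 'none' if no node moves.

Answer: 0 2 3 4 5 6

Derivation:
Old toposort: [1, 4, 2, 3, 0, 5, 6]
Added edge 6->4
Recompute Kahn (smallest-id tiebreak):
  initial in-degrees: [2, 0, 2, 2, 1, 1, 1]
  ready (indeg=0): [1]
  pop 1: indeg[0]->1; indeg[2]->1; indeg[3]->1; indeg[6]->0 | ready=[6] | order so far=[1]
  pop 6: indeg[4]->0 | ready=[4] | order so far=[1, 6]
  pop 4: indeg[2]->0; indeg[3]->0 | ready=[2, 3] | order so far=[1, 6, 4]
  pop 2: indeg[5]->0 | ready=[3, 5] | order so far=[1, 6, 4, 2]
  pop 3: indeg[0]->0 | ready=[0, 5] | order so far=[1, 6, 4, 2, 3]
  pop 0: no out-edges | ready=[5] | order so far=[1, 6, 4, 2, 3, 0]
  pop 5: no out-edges | ready=[] | order so far=[1, 6, 4, 2, 3, 0, 5]
New canonical toposort: [1, 6, 4, 2, 3, 0, 5]
Compare positions:
  Node 0: index 4 -> 5 (moved)
  Node 1: index 0 -> 0 (same)
  Node 2: index 2 -> 3 (moved)
  Node 3: index 3 -> 4 (moved)
  Node 4: index 1 -> 2 (moved)
  Node 5: index 5 -> 6 (moved)
  Node 6: index 6 -> 1 (moved)
Nodes that changed position: 0 2 3 4 5 6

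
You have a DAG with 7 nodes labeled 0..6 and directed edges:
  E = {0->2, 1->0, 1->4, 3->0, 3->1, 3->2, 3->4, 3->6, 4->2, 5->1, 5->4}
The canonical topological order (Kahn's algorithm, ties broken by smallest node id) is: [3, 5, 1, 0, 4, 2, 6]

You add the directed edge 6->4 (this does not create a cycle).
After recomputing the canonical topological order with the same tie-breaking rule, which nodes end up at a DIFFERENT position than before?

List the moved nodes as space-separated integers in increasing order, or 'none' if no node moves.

Answer: 2 4 6

Derivation:
Old toposort: [3, 5, 1, 0, 4, 2, 6]
Added edge 6->4
Recompute Kahn (smallest-id tiebreak):
  initial in-degrees: [2, 2, 3, 0, 4, 0, 1]
  ready (indeg=0): [3, 5]
  pop 3: indeg[0]->1; indeg[1]->1; indeg[2]->2; indeg[4]->3; indeg[6]->0 | ready=[5, 6] | order so far=[3]
  pop 5: indeg[1]->0; indeg[4]->2 | ready=[1, 6] | order so far=[3, 5]
  pop 1: indeg[0]->0; indeg[4]->1 | ready=[0, 6] | order so far=[3, 5, 1]
  pop 0: indeg[2]->1 | ready=[6] | order so far=[3, 5, 1, 0]
  pop 6: indeg[4]->0 | ready=[4] | order so far=[3, 5, 1, 0, 6]
  pop 4: indeg[2]->0 | ready=[2] | order so far=[3, 5, 1, 0, 6, 4]
  pop 2: no out-edges | ready=[] | order so far=[3, 5, 1, 0, 6, 4, 2]
New canonical toposort: [3, 5, 1, 0, 6, 4, 2]
Compare positions:
  Node 0: index 3 -> 3 (same)
  Node 1: index 2 -> 2 (same)
  Node 2: index 5 -> 6 (moved)
  Node 3: index 0 -> 0 (same)
  Node 4: index 4 -> 5 (moved)
  Node 5: index 1 -> 1 (same)
  Node 6: index 6 -> 4 (moved)
Nodes that changed position: 2 4 6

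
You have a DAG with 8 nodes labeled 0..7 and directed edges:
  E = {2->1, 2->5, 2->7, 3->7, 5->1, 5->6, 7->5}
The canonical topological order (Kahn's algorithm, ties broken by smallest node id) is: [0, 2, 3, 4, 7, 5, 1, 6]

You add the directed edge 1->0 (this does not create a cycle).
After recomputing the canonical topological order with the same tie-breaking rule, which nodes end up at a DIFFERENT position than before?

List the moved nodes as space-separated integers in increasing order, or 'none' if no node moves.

Answer: 0 1 2 3 4 5 7

Derivation:
Old toposort: [0, 2, 3, 4, 7, 5, 1, 6]
Added edge 1->0
Recompute Kahn (smallest-id tiebreak):
  initial in-degrees: [1, 2, 0, 0, 0, 2, 1, 2]
  ready (indeg=0): [2, 3, 4]
  pop 2: indeg[1]->1; indeg[5]->1; indeg[7]->1 | ready=[3, 4] | order so far=[2]
  pop 3: indeg[7]->0 | ready=[4, 7] | order so far=[2, 3]
  pop 4: no out-edges | ready=[7] | order so far=[2, 3, 4]
  pop 7: indeg[5]->0 | ready=[5] | order so far=[2, 3, 4, 7]
  pop 5: indeg[1]->0; indeg[6]->0 | ready=[1, 6] | order so far=[2, 3, 4, 7, 5]
  pop 1: indeg[0]->0 | ready=[0, 6] | order so far=[2, 3, 4, 7, 5, 1]
  pop 0: no out-edges | ready=[6] | order so far=[2, 3, 4, 7, 5, 1, 0]
  pop 6: no out-edges | ready=[] | order so far=[2, 3, 4, 7, 5, 1, 0, 6]
New canonical toposort: [2, 3, 4, 7, 5, 1, 0, 6]
Compare positions:
  Node 0: index 0 -> 6 (moved)
  Node 1: index 6 -> 5 (moved)
  Node 2: index 1 -> 0 (moved)
  Node 3: index 2 -> 1 (moved)
  Node 4: index 3 -> 2 (moved)
  Node 5: index 5 -> 4 (moved)
  Node 6: index 7 -> 7 (same)
  Node 7: index 4 -> 3 (moved)
Nodes that changed position: 0 1 2 3 4 5 7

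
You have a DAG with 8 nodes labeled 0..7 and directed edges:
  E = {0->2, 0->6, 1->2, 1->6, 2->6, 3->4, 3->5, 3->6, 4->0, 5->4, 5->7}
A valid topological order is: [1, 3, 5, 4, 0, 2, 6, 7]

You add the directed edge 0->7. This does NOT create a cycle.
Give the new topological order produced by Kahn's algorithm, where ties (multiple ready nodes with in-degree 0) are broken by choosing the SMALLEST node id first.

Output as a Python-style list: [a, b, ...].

Answer: [1, 3, 5, 4, 0, 2, 6, 7]

Derivation:
Old toposort: [1, 3, 5, 4, 0, 2, 6, 7]
Added edge: 0->7
Position of 0 (4) < position of 7 (7). Old order still valid.
Run Kahn's algorithm (break ties by smallest node id):
  initial in-degrees: [1, 0, 2, 0, 2, 1, 4, 2]
  ready (indeg=0): [1, 3]
  pop 1: indeg[2]->1; indeg[6]->3 | ready=[3] | order so far=[1]
  pop 3: indeg[4]->1; indeg[5]->0; indeg[6]->2 | ready=[5] | order so far=[1, 3]
  pop 5: indeg[4]->0; indeg[7]->1 | ready=[4] | order so far=[1, 3, 5]
  pop 4: indeg[0]->0 | ready=[0] | order so far=[1, 3, 5, 4]
  pop 0: indeg[2]->0; indeg[6]->1; indeg[7]->0 | ready=[2, 7] | order so far=[1, 3, 5, 4, 0]
  pop 2: indeg[6]->0 | ready=[6, 7] | order so far=[1, 3, 5, 4, 0, 2]
  pop 6: no out-edges | ready=[7] | order so far=[1, 3, 5, 4, 0, 2, 6]
  pop 7: no out-edges | ready=[] | order so far=[1, 3, 5, 4, 0, 2, 6, 7]
  Result: [1, 3, 5, 4, 0, 2, 6, 7]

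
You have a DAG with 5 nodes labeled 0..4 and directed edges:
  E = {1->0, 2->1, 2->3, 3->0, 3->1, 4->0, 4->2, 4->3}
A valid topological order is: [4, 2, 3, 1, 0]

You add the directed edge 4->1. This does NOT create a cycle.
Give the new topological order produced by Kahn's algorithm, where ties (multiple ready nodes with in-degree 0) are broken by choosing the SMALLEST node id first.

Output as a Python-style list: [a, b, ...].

Old toposort: [4, 2, 3, 1, 0]
Added edge: 4->1
Position of 4 (0) < position of 1 (3). Old order still valid.
Run Kahn's algorithm (break ties by smallest node id):
  initial in-degrees: [3, 3, 1, 2, 0]
  ready (indeg=0): [4]
  pop 4: indeg[0]->2; indeg[1]->2; indeg[2]->0; indeg[3]->1 | ready=[2] | order so far=[4]
  pop 2: indeg[1]->1; indeg[3]->0 | ready=[3] | order so far=[4, 2]
  pop 3: indeg[0]->1; indeg[1]->0 | ready=[1] | order so far=[4, 2, 3]
  pop 1: indeg[0]->0 | ready=[0] | order so far=[4, 2, 3, 1]
  pop 0: no out-edges | ready=[] | order so far=[4, 2, 3, 1, 0]
  Result: [4, 2, 3, 1, 0]

Answer: [4, 2, 3, 1, 0]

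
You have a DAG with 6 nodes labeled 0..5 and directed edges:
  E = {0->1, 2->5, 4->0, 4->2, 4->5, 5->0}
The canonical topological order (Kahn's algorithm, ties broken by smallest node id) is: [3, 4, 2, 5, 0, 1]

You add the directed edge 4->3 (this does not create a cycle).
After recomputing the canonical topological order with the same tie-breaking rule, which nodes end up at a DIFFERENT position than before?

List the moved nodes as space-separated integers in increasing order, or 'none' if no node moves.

Answer: 2 3 4

Derivation:
Old toposort: [3, 4, 2, 5, 0, 1]
Added edge 4->3
Recompute Kahn (smallest-id tiebreak):
  initial in-degrees: [2, 1, 1, 1, 0, 2]
  ready (indeg=0): [4]
  pop 4: indeg[0]->1; indeg[2]->0; indeg[3]->0; indeg[5]->1 | ready=[2, 3] | order so far=[4]
  pop 2: indeg[5]->0 | ready=[3, 5] | order so far=[4, 2]
  pop 3: no out-edges | ready=[5] | order so far=[4, 2, 3]
  pop 5: indeg[0]->0 | ready=[0] | order so far=[4, 2, 3, 5]
  pop 0: indeg[1]->0 | ready=[1] | order so far=[4, 2, 3, 5, 0]
  pop 1: no out-edges | ready=[] | order so far=[4, 2, 3, 5, 0, 1]
New canonical toposort: [4, 2, 3, 5, 0, 1]
Compare positions:
  Node 0: index 4 -> 4 (same)
  Node 1: index 5 -> 5 (same)
  Node 2: index 2 -> 1 (moved)
  Node 3: index 0 -> 2 (moved)
  Node 4: index 1 -> 0 (moved)
  Node 5: index 3 -> 3 (same)
Nodes that changed position: 2 3 4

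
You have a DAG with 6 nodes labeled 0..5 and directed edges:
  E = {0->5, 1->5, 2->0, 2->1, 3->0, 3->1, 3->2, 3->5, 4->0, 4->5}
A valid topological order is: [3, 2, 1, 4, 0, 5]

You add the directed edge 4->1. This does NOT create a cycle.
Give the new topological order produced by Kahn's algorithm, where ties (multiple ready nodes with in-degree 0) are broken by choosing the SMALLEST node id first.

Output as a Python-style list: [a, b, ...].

Old toposort: [3, 2, 1, 4, 0, 5]
Added edge: 4->1
Position of 4 (3) > position of 1 (2). Must reorder: 4 must now come before 1.
Run Kahn's algorithm (break ties by smallest node id):
  initial in-degrees: [3, 3, 1, 0, 0, 4]
  ready (indeg=0): [3, 4]
  pop 3: indeg[0]->2; indeg[1]->2; indeg[2]->0; indeg[5]->3 | ready=[2, 4] | order so far=[3]
  pop 2: indeg[0]->1; indeg[1]->1 | ready=[4] | order so far=[3, 2]
  pop 4: indeg[0]->0; indeg[1]->0; indeg[5]->2 | ready=[0, 1] | order so far=[3, 2, 4]
  pop 0: indeg[5]->1 | ready=[1] | order so far=[3, 2, 4, 0]
  pop 1: indeg[5]->0 | ready=[5] | order so far=[3, 2, 4, 0, 1]
  pop 5: no out-edges | ready=[] | order so far=[3, 2, 4, 0, 1, 5]
  Result: [3, 2, 4, 0, 1, 5]

Answer: [3, 2, 4, 0, 1, 5]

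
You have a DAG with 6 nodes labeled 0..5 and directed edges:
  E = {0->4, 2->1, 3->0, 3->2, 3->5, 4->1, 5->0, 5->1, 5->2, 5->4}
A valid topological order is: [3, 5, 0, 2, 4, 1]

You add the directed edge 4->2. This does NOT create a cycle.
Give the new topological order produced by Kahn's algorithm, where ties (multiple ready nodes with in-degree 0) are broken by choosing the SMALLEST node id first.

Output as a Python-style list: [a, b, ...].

Answer: [3, 5, 0, 4, 2, 1]

Derivation:
Old toposort: [3, 5, 0, 2, 4, 1]
Added edge: 4->2
Position of 4 (4) > position of 2 (3). Must reorder: 4 must now come before 2.
Run Kahn's algorithm (break ties by smallest node id):
  initial in-degrees: [2, 3, 3, 0, 2, 1]
  ready (indeg=0): [3]
  pop 3: indeg[0]->1; indeg[2]->2; indeg[5]->0 | ready=[5] | order so far=[3]
  pop 5: indeg[0]->0; indeg[1]->2; indeg[2]->1; indeg[4]->1 | ready=[0] | order so far=[3, 5]
  pop 0: indeg[4]->0 | ready=[4] | order so far=[3, 5, 0]
  pop 4: indeg[1]->1; indeg[2]->0 | ready=[2] | order so far=[3, 5, 0, 4]
  pop 2: indeg[1]->0 | ready=[1] | order so far=[3, 5, 0, 4, 2]
  pop 1: no out-edges | ready=[] | order so far=[3, 5, 0, 4, 2, 1]
  Result: [3, 5, 0, 4, 2, 1]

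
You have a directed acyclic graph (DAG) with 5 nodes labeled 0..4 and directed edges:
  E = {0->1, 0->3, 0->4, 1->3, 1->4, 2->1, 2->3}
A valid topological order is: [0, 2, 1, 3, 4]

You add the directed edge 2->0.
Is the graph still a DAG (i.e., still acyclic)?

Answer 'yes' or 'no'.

Answer: yes

Derivation:
Given toposort: [0, 2, 1, 3, 4]
Position of 2: index 1; position of 0: index 0
New edge 2->0: backward (u after v in old order)
Backward edge: old toposort is now invalid. Check if this creates a cycle.
Does 0 already reach 2? Reachable from 0: [0, 1, 3, 4]. NO -> still a DAG (reorder needed).
Still a DAG? yes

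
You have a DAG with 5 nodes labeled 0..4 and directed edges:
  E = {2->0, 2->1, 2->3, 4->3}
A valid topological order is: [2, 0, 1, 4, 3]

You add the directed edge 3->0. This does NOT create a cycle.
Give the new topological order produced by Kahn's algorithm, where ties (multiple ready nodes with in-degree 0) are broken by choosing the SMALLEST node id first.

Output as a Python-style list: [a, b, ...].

Answer: [2, 1, 4, 3, 0]

Derivation:
Old toposort: [2, 0, 1, 4, 3]
Added edge: 3->0
Position of 3 (4) > position of 0 (1). Must reorder: 3 must now come before 0.
Run Kahn's algorithm (break ties by smallest node id):
  initial in-degrees: [2, 1, 0, 2, 0]
  ready (indeg=0): [2, 4]
  pop 2: indeg[0]->1; indeg[1]->0; indeg[3]->1 | ready=[1, 4] | order so far=[2]
  pop 1: no out-edges | ready=[4] | order so far=[2, 1]
  pop 4: indeg[3]->0 | ready=[3] | order so far=[2, 1, 4]
  pop 3: indeg[0]->0 | ready=[0] | order so far=[2, 1, 4, 3]
  pop 0: no out-edges | ready=[] | order so far=[2, 1, 4, 3, 0]
  Result: [2, 1, 4, 3, 0]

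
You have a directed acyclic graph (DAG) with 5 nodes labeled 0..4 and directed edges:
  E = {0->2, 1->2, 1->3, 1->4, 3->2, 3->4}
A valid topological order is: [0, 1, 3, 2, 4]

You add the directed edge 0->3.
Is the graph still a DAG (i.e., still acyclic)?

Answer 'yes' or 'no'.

Answer: yes

Derivation:
Given toposort: [0, 1, 3, 2, 4]
Position of 0: index 0; position of 3: index 2
New edge 0->3: forward
Forward edge: respects the existing order. Still a DAG, same toposort still valid.
Still a DAG? yes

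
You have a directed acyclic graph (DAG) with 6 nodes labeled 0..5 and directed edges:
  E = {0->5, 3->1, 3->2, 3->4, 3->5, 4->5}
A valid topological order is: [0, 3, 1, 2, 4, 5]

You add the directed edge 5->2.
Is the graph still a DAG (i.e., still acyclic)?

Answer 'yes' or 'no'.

Answer: yes

Derivation:
Given toposort: [0, 3, 1, 2, 4, 5]
Position of 5: index 5; position of 2: index 3
New edge 5->2: backward (u after v in old order)
Backward edge: old toposort is now invalid. Check if this creates a cycle.
Does 2 already reach 5? Reachable from 2: [2]. NO -> still a DAG (reorder needed).
Still a DAG? yes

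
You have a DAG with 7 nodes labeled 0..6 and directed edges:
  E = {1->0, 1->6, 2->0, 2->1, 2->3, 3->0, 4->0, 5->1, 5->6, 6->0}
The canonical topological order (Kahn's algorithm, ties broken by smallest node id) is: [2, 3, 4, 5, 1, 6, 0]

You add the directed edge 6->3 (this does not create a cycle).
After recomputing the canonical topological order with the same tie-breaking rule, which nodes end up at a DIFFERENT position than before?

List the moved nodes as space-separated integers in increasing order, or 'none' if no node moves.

Old toposort: [2, 3, 4, 5, 1, 6, 0]
Added edge 6->3
Recompute Kahn (smallest-id tiebreak):
  initial in-degrees: [5, 2, 0, 2, 0, 0, 2]
  ready (indeg=0): [2, 4, 5]
  pop 2: indeg[0]->4; indeg[1]->1; indeg[3]->1 | ready=[4, 5] | order so far=[2]
  pop 4: indeg[0]->3 | ready=[5] | order so far=[2, 4]
  pop 5: indeg[1]->0; indeg[6]->1 | ready=[1] | order so far=[2, 4, 5]
  pop 1: indeg[0]->2; indeg[6]->0 | ready=[6] | order so far=[2, 4, 5, 1]
  pop 6: indeg[0]->1; indeg[3]->0 | ready=[3] | order so far=[2, 4, 5, 1, 6]
  pop 3: indeg[0]->0 | ready=[0] | order so far=[2, 4, 5, 1, 6, 3]
  pop 0: no out-edges | ready=[] | order so far=[2, 4, 5, 1, 6, 3, 0]
New canonical toposort: [2, 4, 5, 1, 6, 3, 0]
Compare positions:
  Node 0: index 6 -> 6 (same)
  Node 1: index 4 -> 3 (moved)
  Node 2: index 0 -> 0 (same)
  Node 3: index 1 -> 5 (moved)
  Node 4: index 2 -> 1 (moved)
  Node 5: index 3 -> 2 (moved)
  Node 6: index 5 -> 4 (moved)
Nodes that changed position: 1 3 4 5 6

Answer: 1 3 4 5 6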